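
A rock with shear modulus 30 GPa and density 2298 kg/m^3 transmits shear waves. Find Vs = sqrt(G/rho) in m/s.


Convert G to Pa: G = 30e9 Pa
Compute G/rho = 30e9 / 2298 = 13054830.2872
Vs = sqrt(13054830.2872) = 3613.15 m/s

3613.15


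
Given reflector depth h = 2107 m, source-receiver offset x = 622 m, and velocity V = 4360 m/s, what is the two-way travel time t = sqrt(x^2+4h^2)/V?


x^2 + 4h^2 = 622^2 + 4*2107^2 = 386884 + 17757796 = 18144680
sqrt(18144680) = 4259.6573
t = 4259.6573 / 4360 = 0.977 s

0.977


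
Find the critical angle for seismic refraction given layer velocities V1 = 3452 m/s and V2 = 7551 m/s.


V1/V2 = 3452/7551 = 0.457158
theta_c = arcsin(0.457158) = 27.2039 degrees

27.2039


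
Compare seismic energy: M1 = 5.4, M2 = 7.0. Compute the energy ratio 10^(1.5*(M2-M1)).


M2 - M1 = 7.0 - 5.4 = 1.6
1.5 * 1.6 = 2.4
ratio = 10^2.4 = 251.19

251.19


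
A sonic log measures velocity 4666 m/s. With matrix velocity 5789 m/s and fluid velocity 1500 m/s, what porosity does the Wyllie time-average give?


1/V - 1/Vm = 1/4666 - 1/5789 = 4.157e-05
1/Vf - 1/Vm = 1/1500 - 1/5789 = 0.00049393
phi = 4.157e-05 / 0.00049393 = 0.0842

0.0842


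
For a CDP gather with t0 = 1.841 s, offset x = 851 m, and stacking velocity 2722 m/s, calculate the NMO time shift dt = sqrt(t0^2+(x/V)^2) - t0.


x/Vnmo = 851/2722 = 0.312638
(x/Vnmo)^2 = 0.097742
t0^2 = 3.389281
sqrt(3.389281 + 0.097742) = 1.867357
dt = 1.867357 - 1.841 = 0.026357

0.026357


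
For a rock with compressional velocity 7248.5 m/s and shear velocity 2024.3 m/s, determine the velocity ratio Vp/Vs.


Vp/Vs = 7248.5 / 2024.3
= 3.5807

3.5807


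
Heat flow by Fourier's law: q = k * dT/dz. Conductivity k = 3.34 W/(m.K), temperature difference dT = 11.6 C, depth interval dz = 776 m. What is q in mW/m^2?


q = k * dT / dz * 1000
= 3.34 * 11.6 / 776 * 1000
= 0.049928 * 1000
= 49.9278 mW/m^2

49.9278


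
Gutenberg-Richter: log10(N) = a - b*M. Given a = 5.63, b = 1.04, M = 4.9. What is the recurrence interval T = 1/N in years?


log10(N) = 5.63 - 1.04*4.9 = 0.534
N = 10^0.534 = 3.419794
T = 1/N = 1/3.419794 = 0.2924 years

0.2924


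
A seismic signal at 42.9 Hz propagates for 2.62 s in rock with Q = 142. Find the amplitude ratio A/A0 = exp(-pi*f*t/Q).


pi*f*t/Q = pi*42.9*2.62/142 = 2.486681
A/A0 = exp(-2.486681) = 0.083186

0.083186


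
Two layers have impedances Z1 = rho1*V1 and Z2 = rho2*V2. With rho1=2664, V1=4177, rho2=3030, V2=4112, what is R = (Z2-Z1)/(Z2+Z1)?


Z1 = 2664 * 4177 = 11127528
Z2 = 3030 * 4112 = 12459360
R = (12459360 - 11127528) / (12459360 + 11127528) = 1331832 / 23586888 = 0.0565

0.0565


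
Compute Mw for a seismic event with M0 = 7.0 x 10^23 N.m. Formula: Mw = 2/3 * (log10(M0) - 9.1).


log10(M0) = log10(7.0 x 10^23) = 23.8451
Mw = 2/3 * (23.8451 - 9.1)
= 2/3 * 14.7451
= 9.83

9.83


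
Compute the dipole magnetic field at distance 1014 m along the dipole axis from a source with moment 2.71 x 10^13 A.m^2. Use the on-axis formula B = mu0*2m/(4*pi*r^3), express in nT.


m = 2.71 x 10^13 = 27100000000000 A.m^2
2m = 54200000000000 A.m^2
r^3 = 1014^3 = 1042590744
B = (4pi*10^-7) * 54200000000000 / (4*pi * 1042590744) * 1e9
= 68109728.729827 / 13101581688.2 * 1e9
= 5198588.2583 nT

5198588.2583


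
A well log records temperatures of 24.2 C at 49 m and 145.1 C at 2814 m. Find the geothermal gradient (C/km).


dT = 145.1 - 24.2 = 120.9 C
dz = 2814 - 49 = 2765 m
gradient = dT/dz * 1000 = 120.9/2765 * 1000 = 43.7251 C/km

43.7251


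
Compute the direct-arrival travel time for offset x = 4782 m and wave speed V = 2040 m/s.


t = x / V
= 4782 / 2040
= 2.3441 s

2.3441


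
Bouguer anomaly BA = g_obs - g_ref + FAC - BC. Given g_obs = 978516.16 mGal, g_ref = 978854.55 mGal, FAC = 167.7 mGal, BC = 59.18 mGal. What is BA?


BA = g_obs - g_ref + FAC - BC
= 978516.16 - 978854.55 + 167.7 - 59.18
= -229.87 mGal

-229.87


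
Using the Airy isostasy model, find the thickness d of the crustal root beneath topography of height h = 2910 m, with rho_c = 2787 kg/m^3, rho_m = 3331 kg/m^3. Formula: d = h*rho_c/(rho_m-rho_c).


rho_m - rho_c = 3331 - 2787 = 544
d = 2910 * 2787 / 544
= 8110170 / 544
= 14908.4 m

14908.4


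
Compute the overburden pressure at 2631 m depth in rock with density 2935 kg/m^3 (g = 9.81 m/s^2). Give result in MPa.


P = rho * g * z / 1e6
= 2935 * 9.81 * 2631 / 1e6
= 75752672.85 / 1e6
= 75.7527 MPa

75.7527


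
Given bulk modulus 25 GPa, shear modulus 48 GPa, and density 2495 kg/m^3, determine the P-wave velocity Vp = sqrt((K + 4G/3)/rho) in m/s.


First compute the effective modulus:
K + 4G/3 = 25e9 + 4*48e9/3 = 89000000000.0 Pa
Then divide by density:
89000000000.0 / 2495 = 35671342.6854 Pa/(kg/m^3)
Take the square root:
Vp = sqrt(35671342.6854) = 5972.55 m/s

5972.55


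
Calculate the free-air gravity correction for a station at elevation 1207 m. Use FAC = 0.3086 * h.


FAC = 0.3086 * h
= 0.3086 * 1207
= 372.4802 mGal

372.4802


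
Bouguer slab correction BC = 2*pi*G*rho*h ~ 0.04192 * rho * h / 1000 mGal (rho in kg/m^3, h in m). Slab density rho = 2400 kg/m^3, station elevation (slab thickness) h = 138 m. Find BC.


BC = 0.04192 * rho * h / 1000
= 0.04192 * 2400 * 138 / 1000
= 13.8839 mGal

13.8839


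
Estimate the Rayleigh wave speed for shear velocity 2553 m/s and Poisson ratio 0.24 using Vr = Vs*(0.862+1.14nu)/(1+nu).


Numerator factor = 0.862 + 1.14*0.24 = 1.1356
Denominator = 1 + 0.24 = 1.24
Vr = 2553 * 1.1356 / 1.24 = 2338.05 m/s

2338.05


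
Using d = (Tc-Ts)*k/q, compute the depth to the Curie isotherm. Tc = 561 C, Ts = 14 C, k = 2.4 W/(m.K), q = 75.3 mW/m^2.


T_Curie - T_surf = 561 - 14 = 547 C
Convert q to W/m^2: 75.3 mW/m^2 = 0.0753 W/m^2
d = 547 * 2.4 / 0.0753 = 17434.26 m

17434.26


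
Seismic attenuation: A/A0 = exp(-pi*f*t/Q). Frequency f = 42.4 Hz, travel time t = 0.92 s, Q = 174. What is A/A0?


pi*f*t/Q = pi*42.4*0.92/174 = 0.704295
A/A0 = exp(-0.704295) = 0.494457

0.494457


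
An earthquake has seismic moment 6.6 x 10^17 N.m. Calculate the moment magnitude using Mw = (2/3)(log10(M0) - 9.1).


log10(M0) = log10(6.6 x 10^17) = 17.8195
Mw = 2/3 * (17.8195 - 9.1)
= 2/3 * 8.7195
= 5.81

5.81


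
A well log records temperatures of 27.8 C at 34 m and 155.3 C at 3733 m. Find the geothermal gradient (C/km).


dT = 155.3 - 27.8 = 127.5 C
dz = 3733 - 34 = 3699 m
gradient = dT/dz * 1000 = 127.5/3699 * 1000 = 34.4688 C/km

34.4688


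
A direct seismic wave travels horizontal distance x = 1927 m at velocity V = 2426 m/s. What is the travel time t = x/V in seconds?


t = x / V
= 1927 / 2426
= 0.7943 s

0.7943


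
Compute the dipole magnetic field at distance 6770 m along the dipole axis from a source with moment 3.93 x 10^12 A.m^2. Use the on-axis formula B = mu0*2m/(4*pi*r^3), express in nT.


m = 3.93 x 10^12 = 3930000000000 A.m^2
2m = 7860000000000 A.m^2
r^3 = 6770^3 = 310288733000
B = (4pi*10^-7) * 7860000000000 / (4*pi * 310288733000) * 1e9
= 9877167.302886 / 3899203216337.94 * 1e9
= 2533.1245 nT

2533.1245


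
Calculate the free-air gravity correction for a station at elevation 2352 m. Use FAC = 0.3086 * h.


FAC = 0.3086 * h
= 0.3086 * 2352
= 725.8272 mGal

725.8272


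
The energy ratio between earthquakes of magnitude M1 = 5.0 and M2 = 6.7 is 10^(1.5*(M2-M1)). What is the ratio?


M2 - M1 = 6.7 - 5.0 = 1.7
1.5 * 1.7 = 2.55
ratio = 10^2.55 = 354.81

354.81


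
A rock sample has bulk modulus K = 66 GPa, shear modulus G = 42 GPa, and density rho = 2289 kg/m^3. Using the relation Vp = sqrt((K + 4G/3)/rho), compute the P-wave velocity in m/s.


First compute the effective modulus:
K + 4G/3 = 66e9 + 4*42e9/3 = 122000000000.0 Pa
Then divide by density:
122000000000.0 / 2289 = 53298383.5736 Pa/(kg/m^3)
Take the square root:
Vp = sqrt(53298383.5736) = 7300.57 m/s

7300.57


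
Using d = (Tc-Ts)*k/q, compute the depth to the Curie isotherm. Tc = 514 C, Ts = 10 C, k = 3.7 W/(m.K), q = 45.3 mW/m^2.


T_Curie - T_surf = 514 - 10 = 504 C
Convert q to W/m^2: 45.3 mW/m^2 = 0.0453 W/m^2
d = 504 * 3.7 / 0.0453 = 41165.56 m

41165.56


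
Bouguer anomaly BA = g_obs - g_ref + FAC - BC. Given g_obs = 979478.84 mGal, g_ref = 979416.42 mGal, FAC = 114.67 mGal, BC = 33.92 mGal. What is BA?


BA = g_obs - g_ref + FAC - BC
= 979478.84 - 979416.42 + 114.67 - 33.92
= 143.17 mGal

143.17


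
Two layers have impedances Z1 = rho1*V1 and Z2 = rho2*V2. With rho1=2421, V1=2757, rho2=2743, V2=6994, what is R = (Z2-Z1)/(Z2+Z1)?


Z1 = 2421 * 2757 = 6674697
Z2 = 2743 * 6994 = 19184542
R = (19184542 - 6674697) / (19184542 + 6674697) = 12509845 / 25859239 = 0.4838

0.4838


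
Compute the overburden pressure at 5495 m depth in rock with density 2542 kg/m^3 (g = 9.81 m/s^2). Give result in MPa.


P = rho * g * z / 1e6
= 2542 * 9.81 * 5495 / 1e6
= 137028924.9 / 1e6
= 137.0289 MPa

137.0289


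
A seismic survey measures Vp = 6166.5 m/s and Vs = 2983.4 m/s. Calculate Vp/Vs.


Vp/Vs = 6166.5 / 2983.4
= 2.0669

2.0669


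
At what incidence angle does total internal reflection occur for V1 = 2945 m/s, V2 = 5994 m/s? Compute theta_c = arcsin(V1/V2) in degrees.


V1/V2 = 2945/5994 = 0.491325
theta_c = arcsin(0.491325) = 29.4277 degrees

29.4277


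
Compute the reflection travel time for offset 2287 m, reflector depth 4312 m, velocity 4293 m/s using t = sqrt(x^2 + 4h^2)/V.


x^2 + 4h^2 = 2287^2 + 4*4312^2 = 5230369 + 74373376 = 79603745
sqrt(79603745) = 8922.0931
t = 8922.0931 / 4293 = 2.0783 s

2.0783


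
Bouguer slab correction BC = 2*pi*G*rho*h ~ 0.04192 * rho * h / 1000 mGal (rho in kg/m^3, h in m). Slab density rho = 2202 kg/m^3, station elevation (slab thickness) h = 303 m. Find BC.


BC = 0.04192 * rho * h / 1000
= 0.04192 * 2202 * 303 / 1000
= 27.9693 mGal

27.9693


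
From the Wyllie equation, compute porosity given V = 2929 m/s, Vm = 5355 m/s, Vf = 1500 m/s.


1/V - 1/Vm = 1/2929 - 1/5355 = 0.00015467
1/Vf - 1/Vm = 1/1500 - 1/5355 = 0.00047993
phi = 0.00015467 / 0.00047993 = 0.3223

0.3223


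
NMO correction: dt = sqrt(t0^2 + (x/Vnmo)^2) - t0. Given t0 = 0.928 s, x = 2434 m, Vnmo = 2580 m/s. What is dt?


x/Vnmo = 2434/2580 = 0.943411
(x/Vnmo)^2 = 0.890024
t0^2 = 0.861184
sqrt(0.861184 + 0.890024) = 1.323332
dt = 1.323332 - 0.928 = 0.395332

0.395332


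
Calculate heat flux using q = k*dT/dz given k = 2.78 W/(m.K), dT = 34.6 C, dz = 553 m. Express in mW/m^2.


q = k * dT / dz * 1000
= 2.78 * 34.6 / 553 * 1000
= 0.173939 * 1000
= 173.9385 mW/m^2

173.9385


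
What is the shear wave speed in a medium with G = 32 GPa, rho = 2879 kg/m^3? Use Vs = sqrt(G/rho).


Convert G to Pa: G = 32e9 Pa
Compute G/rho = 32e9 / 2879 = 11114970.4759
Vs = sqrt(11114970.4759) = 3333.91 m/s

3333.91


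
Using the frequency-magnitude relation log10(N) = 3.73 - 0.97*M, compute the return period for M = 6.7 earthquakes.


log10(N) = 3.73 - 0.97*6.7 = -2.769
N = 10^-2.769 = 0.001702
T = 1/N = 1/0.001702 = 587.4894 years

587.4894


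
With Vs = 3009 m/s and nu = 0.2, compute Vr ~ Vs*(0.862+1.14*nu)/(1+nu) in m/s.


Numerator factor = 0.862 + 1.14*0.2 = 1.09
Denominator = 1 + 0.2 = 1.2
Vr = 3009 * 1.09 / 1.2 = 2733.17 m/s

2733.17


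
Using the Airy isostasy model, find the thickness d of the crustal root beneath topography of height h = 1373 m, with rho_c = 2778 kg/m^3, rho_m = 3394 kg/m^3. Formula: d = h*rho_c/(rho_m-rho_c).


rho_m - rho_c = 3394 - 2778 = 616
d = 1373 * 2778 / 616
= 3814194 / 616
= 6191.87 m

6191.87


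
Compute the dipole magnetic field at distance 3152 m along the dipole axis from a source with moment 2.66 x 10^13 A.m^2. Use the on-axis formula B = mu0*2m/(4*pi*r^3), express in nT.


m = 2.66 x 10^13 = 26600000000000 A.m^2
2m = 53200000000000 A.m^2
r^3 = 3152^3 = 31315447808
B = (4pi*10^-7) * 53200000000000 / (4*pi * 31315447808) * 1e9
= 66853091.668391 / 393521523109.95 * 1e9
= 169884.2064 nT

169884.2064


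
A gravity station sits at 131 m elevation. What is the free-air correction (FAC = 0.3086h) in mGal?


FAC = 0.3086 * h
= 0.3086 * 131
= 40.4266 mGal

40.4266


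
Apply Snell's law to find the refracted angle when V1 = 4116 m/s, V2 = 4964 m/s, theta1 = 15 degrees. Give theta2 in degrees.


sin(theta1) = sin(15 deg) = 0.258819
sin(theta2) = V2/V1 * sin(theta1) = 4964/4116 * 0.258819 = 0.312142
theta2 = arcsin(0.312142) = 18.1884 degrees

18.1884


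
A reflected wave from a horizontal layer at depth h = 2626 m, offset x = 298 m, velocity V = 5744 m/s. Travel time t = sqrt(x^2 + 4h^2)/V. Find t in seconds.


x^2 + 4h^2 = 298^2 + 4*2626^2 = 88804 + 27583504 = 27672308
sqrt(27672308) = 5260.4475
t = 5260.4475 / 5744 = 0.9158 s

0.9158


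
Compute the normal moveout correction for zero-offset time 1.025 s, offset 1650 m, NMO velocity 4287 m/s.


x/Vnmo = 1650/4287 = 0.384885
(x/Vnmo)^2 = 0.148136
t0^2 = 1.050625
sqrt(1.050625 + 0.148136) = 1.094879
dt = 1.094879 - 1.025 = 0.069879

0.069879


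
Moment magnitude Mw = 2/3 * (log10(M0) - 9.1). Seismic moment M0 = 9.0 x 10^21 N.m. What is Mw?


log10(M0) = log10(9.0 x 10^21) = 21.9542
Mw = 2/3 * (21.9542 - 9.1)
= 2/3 * 12.8542
= 8.57

8.57


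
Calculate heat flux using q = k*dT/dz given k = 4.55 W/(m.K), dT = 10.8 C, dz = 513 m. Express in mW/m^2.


q = k * dT / dz * 1000
= 4.55 * 10.8 / 513 * 1000
= 0.095789 * 1000
= 95.7895 mW/m^2

95.7895


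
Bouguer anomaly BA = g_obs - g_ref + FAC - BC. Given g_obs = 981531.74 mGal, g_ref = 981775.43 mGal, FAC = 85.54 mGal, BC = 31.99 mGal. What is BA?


BA = g_obs - g_ref + FAC - BC
= 981531.74 - 981775.43 + 85.54 - 31.99
= -190.14 mGal

-190.14


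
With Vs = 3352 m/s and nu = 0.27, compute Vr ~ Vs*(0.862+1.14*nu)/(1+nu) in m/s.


Numerator factor = 0.862 + 1.14*0.27 = 1.1698
Denominator = 1 + 0.27 = 1.27
Vr = 3352 * 1.1698 / 1.27 = 3087.54 m/s

3087.54


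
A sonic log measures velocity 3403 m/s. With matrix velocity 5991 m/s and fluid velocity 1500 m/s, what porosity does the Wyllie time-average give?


1/V - 1/Vm = 1/3403 - 1/5991 = 0.00012694
1/Vf - 1/Vm = 1/1500 - 1/5991 = 0.00049975
phi = 0.00012694 / 0.00049975 = 0.254

0.254


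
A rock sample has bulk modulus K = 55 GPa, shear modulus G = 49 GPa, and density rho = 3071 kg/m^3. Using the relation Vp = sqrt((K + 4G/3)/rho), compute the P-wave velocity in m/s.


First compute the effective modulus:
K + 4G/3 = 55e9 + 4*49e9/3 = 120333333333.33 Pa
Then divide by density:
120333333333.33 / 3071 = 39183762.0753 Pa/(kg/m^3)
Take the square root:
Vp = sqrt(39183762.0753) = 6259.69 m/s

6259.69


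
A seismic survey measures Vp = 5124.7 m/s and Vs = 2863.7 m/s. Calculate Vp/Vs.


Vp/Vs = 5124.7 / 2863.7
= 1.7895

1.7895


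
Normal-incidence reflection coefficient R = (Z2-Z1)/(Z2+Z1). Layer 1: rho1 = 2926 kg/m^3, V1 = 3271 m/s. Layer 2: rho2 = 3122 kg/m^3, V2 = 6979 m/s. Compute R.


Z1 = 2926 * 3271 = 9570946
Z2 = 3122 * 6979 = 21788438
R = (21788438 - 9570946) / (21788438 + 9570946) = 12217492 / 31359384 = 0.3896

0.3896


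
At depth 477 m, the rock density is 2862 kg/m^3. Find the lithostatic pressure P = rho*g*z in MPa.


P = rho * g * z / 1e6
= 2862 * 9.81 * 477 / 1e6
= 13392356.94 / 1e6
= 13.3924 MPa

13.3924


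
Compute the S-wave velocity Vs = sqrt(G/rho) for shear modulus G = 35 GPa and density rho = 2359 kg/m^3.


Convert G to Pa: G = 35e9 Pa
Compute G/rho = 35e9 / 2359 = 14836795.2522
Vs = sqrt(14836795.2522) = 3851.86 m/s

3851.86


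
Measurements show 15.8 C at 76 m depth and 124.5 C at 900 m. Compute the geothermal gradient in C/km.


dT = 124.5 - 15.8 = 108.7 C
dz = 900 - 76 = 824 m
gradient = dT/dz * 1000 = 108.7/824 * 1000 = 131.9175 C/km

131.9175


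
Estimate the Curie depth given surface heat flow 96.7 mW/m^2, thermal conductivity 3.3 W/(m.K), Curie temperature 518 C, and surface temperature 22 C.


T_Curie - T_surf = 518 - 22 = 496 C
Convert q to W/m^2: 96.7 mW/m^2 = 0.0967 W/m^2
d = 496 * 3.3 / 0.0967 = 16926.58 m

16926.58


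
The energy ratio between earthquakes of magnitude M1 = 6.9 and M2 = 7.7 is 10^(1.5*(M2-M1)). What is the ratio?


M2 - M1 = 7.7 - 6.9 = 0.8
1.5 * 0.8 = 1.2
ratio = 10^1.2 = 15.85

15.85


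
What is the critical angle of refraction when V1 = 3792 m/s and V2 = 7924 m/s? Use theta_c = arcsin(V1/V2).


V1/V2 = 3792/7924 = 0.478546
theta_c = arcsin(0.478546) = 28.5905 degrees

28.5905


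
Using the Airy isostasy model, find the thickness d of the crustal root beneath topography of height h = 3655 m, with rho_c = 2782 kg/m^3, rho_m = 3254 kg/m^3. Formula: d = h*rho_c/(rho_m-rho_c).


rho_m - rho_c = 3254 - 2782 = 472
d = 3655 * 2782 / 472
= 10168210 / 472
= 21542.82 m

21542.82


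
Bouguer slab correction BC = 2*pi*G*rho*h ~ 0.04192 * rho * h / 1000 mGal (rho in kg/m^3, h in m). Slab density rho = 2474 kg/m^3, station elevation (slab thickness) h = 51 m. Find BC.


BC = 0.04192 * rho * h / 1000
= 0.04192 * 2474 * 51 / 1000
= 5.2892 mGal

5.2892


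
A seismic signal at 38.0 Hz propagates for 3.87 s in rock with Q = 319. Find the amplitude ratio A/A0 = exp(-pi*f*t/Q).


pi*f*t/Q = pi*38.0*3.87/319 = 1.448284
A/A0 = exp(-1.448284) = 0.234973

0.234973


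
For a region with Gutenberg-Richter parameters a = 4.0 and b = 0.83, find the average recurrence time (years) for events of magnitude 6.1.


log10(N) = 4.0 - 0.83*6.1 = -1.063
N = 10^-1.063 = 0.086497
T = 1/N = 1/0.086497 = 11.5611 years

11.5611


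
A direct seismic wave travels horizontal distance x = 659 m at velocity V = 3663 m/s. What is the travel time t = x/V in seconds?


t = x / V
= 659 / 3663
= 0.1799 s

0.1799


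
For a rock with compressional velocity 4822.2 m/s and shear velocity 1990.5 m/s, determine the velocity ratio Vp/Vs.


Vp/Vs = 4822.2 / 1990.5
= 2.4226

2.4226


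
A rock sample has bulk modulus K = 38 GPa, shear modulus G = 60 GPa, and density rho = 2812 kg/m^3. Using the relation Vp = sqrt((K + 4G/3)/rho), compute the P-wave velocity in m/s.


First compute the effective modulus:
K + 4G/3 = 38e9 + 4*60e9/3 = 118000000000.0 Pa
Then divide by density:
118000000000.0 / 2812 = 41963015.6472 Pa/(kg/m^3)
Take the square root:
Vp = sqrt(41963015.6472) = 6477.89 m/s

6477.89


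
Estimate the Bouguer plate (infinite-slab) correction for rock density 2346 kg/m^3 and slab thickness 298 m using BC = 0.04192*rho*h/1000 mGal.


BC = 0.04192 * rho * h / 1000
= 0.04192 * 2346 * 298 / 1000
= 29.3066 mGal

29.3066


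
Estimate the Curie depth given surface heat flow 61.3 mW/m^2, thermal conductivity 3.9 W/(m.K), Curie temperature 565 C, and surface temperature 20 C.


T_Curie - T_surf = 565 - 20 = 545 C
Convert q to W/m^2: 61.3 mW/m^2 = 0.0613 W/m^2
d = 545 * 3.9 / 0.0613 = 34673.74 m

34673.74


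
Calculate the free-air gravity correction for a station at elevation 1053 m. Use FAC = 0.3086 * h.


FAC = 0.3086 * h
= 0.3086 * 1053
= 324.9558 mGal

324.9558


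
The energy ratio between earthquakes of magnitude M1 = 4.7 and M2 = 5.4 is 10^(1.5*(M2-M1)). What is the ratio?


M2 - M1 = 5.4 - 4.7 = 0.7
1.5 * 0.7 = 1.05
ratio = 10^1.05 = 11.22

11.22


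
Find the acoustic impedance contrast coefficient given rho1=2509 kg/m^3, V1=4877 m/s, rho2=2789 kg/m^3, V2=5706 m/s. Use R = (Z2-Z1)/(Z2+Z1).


Z1 = 2509 * 4877 = 12236393
Z2 = 2789 * 5706 = 15914034
R = (15914034 - 12236393) / (15914034 + 12236393) = 3677641 / 28150427 = 0.1306

0.1306


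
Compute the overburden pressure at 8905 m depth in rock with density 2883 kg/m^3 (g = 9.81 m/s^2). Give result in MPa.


P = rho * g * z / 1e6
= 2883 * 9.81 * 8905 / 1e6
= 251853258.15 / 1e6
= 251.8533 MPa

251.8533


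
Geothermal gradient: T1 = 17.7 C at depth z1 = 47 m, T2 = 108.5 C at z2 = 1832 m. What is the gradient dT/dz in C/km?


dT = 108.5 - 17.7 = 90.8 C
dz = 1832 - 47 = 1785 m
gradient = dT/dz * 1000 = 90.8/1785 * 1000 = 50.8683 C/km

50.8683


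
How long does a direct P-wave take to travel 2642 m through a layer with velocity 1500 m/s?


t = x / V
= 2642 / 1500
= 1.7613 s

1.7613


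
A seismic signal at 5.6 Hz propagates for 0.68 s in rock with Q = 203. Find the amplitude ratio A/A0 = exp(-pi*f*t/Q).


pi*f*t/Q = pi*5.6*0.68/203 = 0.058932
A/A0 = exp(-0.058932) = 0.942771

0.942771


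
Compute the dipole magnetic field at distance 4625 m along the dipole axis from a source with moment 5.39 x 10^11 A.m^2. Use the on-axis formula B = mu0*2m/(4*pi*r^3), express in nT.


m = 5.39 x 10^11 = 539000000000 A.m^2
2m = 1078000000000 A.m^2
r^3 = 4625^3 = 98931640625
B = (4pi*10^-7) * 1078000000000 / (4*pi * 98931640625) * 1e9
= 1354654.752228 / 1243211661580.34 * 1e9
= 1089.6413 nT

1089.6413


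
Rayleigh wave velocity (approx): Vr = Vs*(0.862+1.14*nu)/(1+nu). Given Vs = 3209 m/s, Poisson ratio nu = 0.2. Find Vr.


Numerator factor = 0.862 + 1.14*0.2 = 1.09
Denominator = 1 + 0.2 = 1.2
Vr = 3209 * 1.09 / 1.2 = 2914.84 m/s

2914.84


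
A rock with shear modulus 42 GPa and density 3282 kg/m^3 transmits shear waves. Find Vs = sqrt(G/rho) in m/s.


Convert G to Pa: G = 42e9 Pa
Compute G/rho = 42e9 / 3282 = 12797074.9543
Vs = sqrt(12797074.9543) = 3577.3 m/s

3577.3


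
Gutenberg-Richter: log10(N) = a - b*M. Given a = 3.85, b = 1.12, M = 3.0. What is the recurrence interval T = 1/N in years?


log10(N) = 3.85 - 1.12*3.0 = 0.49
N = 10^0.49 = 3.090295
T = 1/N = 1/3.090295 = 0.3236 years

0.3236


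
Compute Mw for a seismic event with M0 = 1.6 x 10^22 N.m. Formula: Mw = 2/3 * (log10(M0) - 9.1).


log10(M0) = log10(1.6 x 10^22) = 22.2041
Mw = 2/3 * (22.2041 - 9.1)
= 2/3 * 13.1041
= 8.74

8.74


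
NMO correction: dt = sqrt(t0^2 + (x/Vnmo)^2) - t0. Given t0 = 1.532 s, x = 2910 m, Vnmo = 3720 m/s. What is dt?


x/Vnmo = 2910/3720 = 0.782258
(x/Vnmo)^2 = 0.611928
t0^2 = 2.347024
sqrt(2.347024 + 0.611928) = 1.72016
dt = 1.72016 - 1.532 = 0.18816

0.18816


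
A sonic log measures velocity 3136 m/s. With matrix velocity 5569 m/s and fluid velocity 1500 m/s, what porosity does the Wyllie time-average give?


1/V - 1/Vm = 1/3136 - 1/5569 = 0.00013931
1/Vf - 1/Vm = 1/1500 - 1/5569 = 0.0004871
phi = 0.00013931 / 0.0004871 = 0.286

0.286


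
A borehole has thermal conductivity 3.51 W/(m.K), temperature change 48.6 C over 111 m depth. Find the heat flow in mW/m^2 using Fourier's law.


q = k * dT / dz * 1000
= 3.51 * 48.6 / 111 * 1000
= 1.536811 * 1000
= 1536.8108 mW/m^2

1536.8108


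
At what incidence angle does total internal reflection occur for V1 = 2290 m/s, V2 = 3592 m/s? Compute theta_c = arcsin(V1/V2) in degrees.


V1/V2 = 2290/3592 = 0.637528
theta_c = arcsin(0.637528) = 39.6077 degrees

39.6077


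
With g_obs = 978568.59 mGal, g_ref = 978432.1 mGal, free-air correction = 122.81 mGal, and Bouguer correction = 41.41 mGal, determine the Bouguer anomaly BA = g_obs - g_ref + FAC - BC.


BA = g_obs - g_ref + FAC - BC
= 978568.59 - 978432.1 + 122.81 - 41.41
= 217.89 mGal

217.89


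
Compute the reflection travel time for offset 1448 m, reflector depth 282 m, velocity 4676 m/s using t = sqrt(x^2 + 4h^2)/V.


x^2 + 4h^2 = 1448^2 + 4*282^2 = 2096704 + 318096 = 2414800
sqrt(2414800) = 1553.9627
t = 1553.9627 / 4676 = 0.3323 s

0.3323


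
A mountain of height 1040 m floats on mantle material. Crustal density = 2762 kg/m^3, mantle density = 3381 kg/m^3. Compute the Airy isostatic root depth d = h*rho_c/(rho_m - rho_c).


rho_m - rho_c = 3381 - 2762 = 619
d = 1040 * 2762 / 619
= 2872480 / 619
= 4640.52 m

4640.52


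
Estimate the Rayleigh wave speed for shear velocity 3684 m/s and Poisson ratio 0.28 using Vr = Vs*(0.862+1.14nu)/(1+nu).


Numerator factor = 0.862 + 1.14*0.28 = 1.1812
Denominator = 1 + 0.28 = 1.28
Vr = 3684 * 1.1812 / 1.28 = 3399.64 m/s

3399.64


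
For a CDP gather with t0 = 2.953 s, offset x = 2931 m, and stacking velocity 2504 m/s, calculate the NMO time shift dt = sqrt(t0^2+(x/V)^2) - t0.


x/Vnmo = 2931/2504 = 1.170527
(x/Vnmo)^2 = 1.370134
t0^2 = 8.720209
sqrt(8.720209 + 1.370134) = 3.17653
dt = 3.17653 - 2.953 = 0.22353

0.22353


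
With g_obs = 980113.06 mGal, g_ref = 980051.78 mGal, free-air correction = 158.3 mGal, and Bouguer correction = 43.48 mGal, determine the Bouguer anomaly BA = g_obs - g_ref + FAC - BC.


BA = g_obs - g_ref + FAC - BC
= 980113.06 - 980051.78 + 158.3 - 43.48
= 176.1 mGal

176.1


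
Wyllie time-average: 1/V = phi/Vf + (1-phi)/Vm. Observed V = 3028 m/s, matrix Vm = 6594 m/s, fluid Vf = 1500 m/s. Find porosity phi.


1/V - 1/Vm = 1/3028 - 1/6594 = 0.0001786
1/Vf - 1/Vm = 1/1500 - 1/6594 = 0.00051501
phi = 0.0001786 / 0.00051501 = 0.3468

0.3468


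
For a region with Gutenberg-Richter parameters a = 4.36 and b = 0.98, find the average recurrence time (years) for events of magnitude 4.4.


log10(N) = 4.36 - 0.98*4.4 = 0.048
N = 10^0.048 = 1.116863
T = 1/N = 1/1.116863 = 0.8954 years

0.8954


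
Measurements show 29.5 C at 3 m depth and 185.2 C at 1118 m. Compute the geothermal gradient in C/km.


dT = 185.2 - 29.5 = 155.7 C
dz = 1118 - 3 = 1115 m
gradient = dT/dz * 1000 = 155.7/1115 * 1000 = 139.6413 C/km

139.6413


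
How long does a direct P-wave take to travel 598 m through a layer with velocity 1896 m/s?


t = x / V
= 598 / 1896
= 0.3154 s

0.3154


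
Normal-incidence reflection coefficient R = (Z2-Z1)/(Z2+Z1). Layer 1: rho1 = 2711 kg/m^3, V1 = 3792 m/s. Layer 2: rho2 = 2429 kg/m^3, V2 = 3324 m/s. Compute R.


Z1 = 2711 * 3792 = 10280112
Z2 = 2429 * 3324 = 8073996
R = (8073996 - 10280112) / (8073996 + 10280112) = -2206116 / 18354108 = -0.1202

-0.1202


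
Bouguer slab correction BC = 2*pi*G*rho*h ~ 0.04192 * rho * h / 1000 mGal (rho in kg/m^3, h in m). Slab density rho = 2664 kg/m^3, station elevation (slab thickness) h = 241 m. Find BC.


BC = 0.04192 * rho * h / 1000
= 0.04192 * 2664 * 241 / 1000
= 26.9136 mGal

26.9136


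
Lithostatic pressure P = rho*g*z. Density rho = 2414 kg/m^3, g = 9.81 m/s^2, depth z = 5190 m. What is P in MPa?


P = rho * g * z / 1e6
= 2414 * 9.81 * 5190 / 1e6
= 122906154.6 / 1e6
= 122.9062 MPa

122.9062


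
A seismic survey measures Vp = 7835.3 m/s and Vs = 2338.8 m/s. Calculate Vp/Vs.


Vp/Vs = 7835.3 / 2338.8
= 3.3501

3.3501


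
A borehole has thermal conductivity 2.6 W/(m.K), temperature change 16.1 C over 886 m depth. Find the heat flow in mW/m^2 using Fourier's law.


q = k * dT / dz * 1000
= 2.6 * 16.1 / 886 * 1000
= 0.047246 * 1000
= 47.246 mW/m^2

47.246


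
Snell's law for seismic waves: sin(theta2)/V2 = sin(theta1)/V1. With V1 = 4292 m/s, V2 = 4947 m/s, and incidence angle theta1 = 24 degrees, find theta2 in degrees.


sin(theta1) = sin(24 deg) = 0.406737
sin(theta2) = V2/V1 * sin(theta1) = 4947/4292 * 0.406737 = 0.468809
theta2 = arcsin(0.468809) = 27.957 degrees

27.957


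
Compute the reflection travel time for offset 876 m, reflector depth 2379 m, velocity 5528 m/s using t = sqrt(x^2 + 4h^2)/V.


x^2 + 4h^2 = 876^2 + 4*2379^2 = 767376 + 22638564 = 23405940
sqrt(23405940) = 4837.9686
t = 4837.9686 / 5528 = 0.8752 s

0.8752


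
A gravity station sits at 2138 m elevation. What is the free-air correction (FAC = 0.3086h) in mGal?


FAC = 0.3086 * h
= 0.3086 * 2138
= 659.7868 mGal

659.7868


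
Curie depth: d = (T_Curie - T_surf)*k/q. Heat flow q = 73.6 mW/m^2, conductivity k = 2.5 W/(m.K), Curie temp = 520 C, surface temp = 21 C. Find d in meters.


T_Curie - T_surf = 520 - 21 = 499 C
Convert q to W/m^2: 73.6 mW/m^2 = 0.0736 W/m^2
d = 499 * 2.5 / 0.0736 = 16949.73 m

16949.73


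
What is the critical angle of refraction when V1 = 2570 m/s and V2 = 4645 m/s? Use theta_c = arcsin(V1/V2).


V1/V2 = 2570/4645 = 0.553283
theta_c = arcsin(0.553283) = 33.5925 degrees

33.5925


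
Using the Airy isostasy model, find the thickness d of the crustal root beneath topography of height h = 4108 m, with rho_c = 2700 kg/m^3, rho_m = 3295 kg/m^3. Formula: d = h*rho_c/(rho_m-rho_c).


rho_m - rho_c = 3295 - 2700 = 595
d = 4108 * 2700 / 595
= 11091600 / 595
= 18641.34 m

18641.34


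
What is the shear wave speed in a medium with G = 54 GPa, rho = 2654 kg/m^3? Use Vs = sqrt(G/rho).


Convert G to Pa: G = 54e9 Pa
Compute G/rho = 54e9 / 2654 = 20346646.5712
Vs = sqrt(20346646.5712) = 4510.73 m/s

4510.73


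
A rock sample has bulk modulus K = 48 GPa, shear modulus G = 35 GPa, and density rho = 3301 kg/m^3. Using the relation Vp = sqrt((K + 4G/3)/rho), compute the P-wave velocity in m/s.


First compute the effective modulus:
K + 4G/3 = 48e9 + 4*35e9/3 = 94666666666.67 Pa
Then divide by density:
94666666666.67 / 3301 = 28678178.3298 Pa/(kg/m^3)
Take the square root:
Vp = sqrt(28678178.3298) = 5355.2 m/s

5355.2


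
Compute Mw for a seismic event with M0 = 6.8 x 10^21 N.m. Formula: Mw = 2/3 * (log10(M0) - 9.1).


log10(M0) = log10(6.8 x 10^21) = 21.8325
Mw = 2/3 * (21.8325 - 9.1)
= 2/3 * 12.7325
= 8.49

8.49


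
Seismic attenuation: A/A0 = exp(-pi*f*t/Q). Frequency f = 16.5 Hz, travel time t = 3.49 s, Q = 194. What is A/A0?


pi*f*t/Q = pi*16.5*3.49/194 = 0.932519
A/A0 = exp(-0.932519) = 0.393561

0.393561


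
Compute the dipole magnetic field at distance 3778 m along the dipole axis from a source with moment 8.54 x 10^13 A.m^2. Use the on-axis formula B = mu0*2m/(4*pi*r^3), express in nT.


m = 8.54 x 10^13 = 85400000000000 A.m^2
2m = 170800000000000 A.m^2
r^3 = 3778^3 = 53924466952
B = (4pi*10^-7) * 170800000000000 / (4*pi * 53924466952) * 1e9
= 214633610.093255 / 677634836900.6 * 1e9
= 316739.3387 nT

316739.3387


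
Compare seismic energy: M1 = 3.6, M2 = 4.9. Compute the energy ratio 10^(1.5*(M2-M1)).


M2 - M1 = 4.9 - 3.6 = 1.3
1.5 * 1.3 = 1.95
ratio = 10^1.95 = 89.13

89.13


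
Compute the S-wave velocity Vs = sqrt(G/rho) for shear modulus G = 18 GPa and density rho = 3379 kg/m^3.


Convert G to Pa: G = 18e9 Pa
Compute G/rho = 18e9 / 3379 = 5327019.8284
Vs = sqrt(5327019.8284) = 2308.03 m/s

2308.03


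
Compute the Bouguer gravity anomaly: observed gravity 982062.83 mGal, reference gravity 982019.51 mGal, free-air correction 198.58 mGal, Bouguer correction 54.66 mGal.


BA = g_obs - g_ref + FAC - BC
= 982062.83 - 982019.51 + 198.58 - 54.66
= 187.24 mGal

187.24


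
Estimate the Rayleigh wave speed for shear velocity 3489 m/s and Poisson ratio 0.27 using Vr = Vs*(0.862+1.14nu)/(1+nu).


Numerator factor = 0.862 + 1.14*0.27 = 1.1698
Denominator = 1 + 0.27 = 1.27
Vr = 3489 * 1.1698 / 1.27 = 3213.73 m/s

3213.73


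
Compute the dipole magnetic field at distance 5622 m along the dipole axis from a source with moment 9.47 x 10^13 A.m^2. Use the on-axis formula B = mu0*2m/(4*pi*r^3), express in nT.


m = 9.47 x 10^13 = 94700000000000 A.m^2
2m = 189400000000000 A.m^2
r^3 = 5622^3 = 177693901848
B = (4pi*10^-7) * 189400000000000 / (4*pi * 177693901848) * 1e9
= 238007059.435963 / 2232967426533.53 * 1e9
= 106587.7883 nT

106587.7883


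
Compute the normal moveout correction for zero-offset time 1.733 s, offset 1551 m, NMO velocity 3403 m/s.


x/Vnmo = 1551/3403 = 0.455774
(x/Vnmo)^2 = 0.20773
t0^2 = 3.003289
sqrt(3.003289 + 0.20773) = 1.791932
dt = 1.791932 - 1.733 = 0.058932

0.058932


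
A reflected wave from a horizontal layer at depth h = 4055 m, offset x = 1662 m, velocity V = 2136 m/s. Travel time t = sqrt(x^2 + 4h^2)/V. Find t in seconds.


x^2 + 4h^2 = 1662^2 + 4*4055^2 = 2762244 + 65772100 = 68534344
sqrt(68534344) = 8278.5472
t = 8278.5472 / 2136 = 3.8757 s

3.8757


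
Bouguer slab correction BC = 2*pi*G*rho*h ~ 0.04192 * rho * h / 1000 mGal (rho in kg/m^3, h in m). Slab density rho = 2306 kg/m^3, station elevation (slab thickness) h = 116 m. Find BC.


BC = 0.04192 * rho * h / 1000
= 0.04192 * 2306 * 116 / 1000
= 11.2134 mGal

11.2134


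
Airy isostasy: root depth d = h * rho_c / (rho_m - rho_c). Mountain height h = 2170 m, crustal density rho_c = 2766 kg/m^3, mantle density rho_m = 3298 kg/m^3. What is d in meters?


rho_m - rho_c = 3298 - 2766 = 532
d = 2170 * 2766 / 532
= 6002220 / 532
= 11282.37 m

11282.37


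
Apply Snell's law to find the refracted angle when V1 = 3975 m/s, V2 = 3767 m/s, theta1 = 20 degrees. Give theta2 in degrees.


sin(theta1) = sin(20 deg) = 0.34202
sin(theta2) = V2/V1 * sin(theta1) = 3767/3975 * 0.34202 = 0.324123
theta2 = arcsin(0.324123) = 18.9125 degrees

18.9125


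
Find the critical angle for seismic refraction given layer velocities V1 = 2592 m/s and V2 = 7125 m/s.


V1/V2 = 2592/7125 = 0.363789
theta_c = arcsin(0.363789) = 21.3331 degrees

21.3331


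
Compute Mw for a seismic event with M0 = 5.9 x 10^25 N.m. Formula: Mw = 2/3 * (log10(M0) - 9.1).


log10(M0) = log10(5.9 x 10^25) = 25.7709
Mw = 2/3 * (25.7709 - 9.1)
= 2/3 * 16.6709
= 11.11

11.11


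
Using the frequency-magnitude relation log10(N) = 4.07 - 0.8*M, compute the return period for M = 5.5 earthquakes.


log10(N) = 4.07 - 0.8*5.5 = -0.33
N = 10^-0.33 = 0.467735
T = 1/N = 1/0.467735 = 2.138 years

2.138


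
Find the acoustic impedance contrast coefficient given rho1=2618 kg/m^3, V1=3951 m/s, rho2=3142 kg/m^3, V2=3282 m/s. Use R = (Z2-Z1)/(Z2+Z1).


Z1 = 2618 * 3951 = 10343718
Z2 = 3142 * 3282 = 10312044
R = (10312044 - 10343718) / (10312044 + 10343718) = -31674 / 20655762 = -0.0015

-0.0015


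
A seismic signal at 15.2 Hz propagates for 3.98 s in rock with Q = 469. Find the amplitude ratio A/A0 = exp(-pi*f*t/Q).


pi*f*t/Q = pi*15.2*3.98/469 = 0.405232
A/A0 = exp(-0.405232) = 0.666822

0.666822


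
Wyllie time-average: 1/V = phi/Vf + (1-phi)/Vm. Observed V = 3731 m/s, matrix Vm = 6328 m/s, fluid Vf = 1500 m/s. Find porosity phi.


1/V - 1/Vm = 1/3731 - 1/6328 = 0.00011
1/Vf - 1/Vm = 1/1500 - 1/6328 = 0.00050864
phi = 0.00011 / 0.00050864 = 0.2163

0.2163


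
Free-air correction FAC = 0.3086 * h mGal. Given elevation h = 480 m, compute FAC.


FAC = 0.3086 * h
= 0.3086 * 480
= 148.128 mGal

148.128


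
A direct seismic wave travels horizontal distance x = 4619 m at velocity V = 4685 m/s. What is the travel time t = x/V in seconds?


t = x / V
= 4619 / 4685
= 0.9859 s

0.9859


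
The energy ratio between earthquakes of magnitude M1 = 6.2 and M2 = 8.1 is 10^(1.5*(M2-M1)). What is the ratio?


M2 - M1 = 8.1 - 6.2 = 1.9
1.5 * 1.9 = 2.85
ratio = 10^2.85 = 707.95

707.95


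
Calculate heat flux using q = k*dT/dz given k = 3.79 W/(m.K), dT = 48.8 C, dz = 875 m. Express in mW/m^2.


q = k * dT / dz * 1000
= 3.79 * 48.8 / 875 * 1000
= 0.211374 * 1000
= 211.3737 mW/m^2

211.3737


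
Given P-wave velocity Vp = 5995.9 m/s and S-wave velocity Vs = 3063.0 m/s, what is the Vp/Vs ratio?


Vp/Vs = 5995.9 / 3063.0
= 1.9575

1.9575


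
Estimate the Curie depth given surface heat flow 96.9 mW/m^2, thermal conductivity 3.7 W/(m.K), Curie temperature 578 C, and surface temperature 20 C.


T_Curie - T_surf = 578 - 20 = 558 C
Convert q to W/m^2: 96.9 mW/m^2 = 0.0969 W/m^2
d = 558 * 3.7 / 0.0969 = 21306.5 m

21306.5


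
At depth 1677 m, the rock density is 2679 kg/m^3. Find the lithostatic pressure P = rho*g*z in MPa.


P = rho * g * z / 1e6
= 2679 * 9.81 * 1677 / 1e6
= 44073220.23 / 1e6
= 44.0732 MPa

44.0732


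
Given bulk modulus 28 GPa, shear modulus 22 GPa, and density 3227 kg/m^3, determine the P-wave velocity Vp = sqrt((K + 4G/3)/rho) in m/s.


First compute the effective modulus:
K + 4G/3 = 28e9 + 4*22e9/3 = 57333333333.33 Pa
Then divide by density:
57333333333.33 / 3227 = 17766759.6323 Pa/(kg/m^3)
Take the square root:
Vp = sqrt(17766759.6323) = 4215.06 m/s

4215.06


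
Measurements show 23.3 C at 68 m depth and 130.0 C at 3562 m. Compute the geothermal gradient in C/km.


dT = 130.0 - 23.3 = 106.7 C
dz = 3562 - 68 = 3494 m
gradient = dT/dz * 1000 = 106.7/3494 * 1000 = 30.5381 C/km

30.5381


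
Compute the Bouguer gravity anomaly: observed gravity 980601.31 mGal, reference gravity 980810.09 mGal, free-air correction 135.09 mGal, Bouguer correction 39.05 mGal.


BA = g_obs - g_ref + FAC - BC
= 980601.31 - 980810.09 + 135.09 - 39.05
= -112.74 mGal

-112.74


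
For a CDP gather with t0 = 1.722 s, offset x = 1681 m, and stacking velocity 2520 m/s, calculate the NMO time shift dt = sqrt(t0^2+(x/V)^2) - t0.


x/Vnmo = 1681/2520 = 0.667063
(x/Vnmo)^2 = 0.444974
t0^2 = 2.965284
sqrt(2.965284 + 0.444974) = 1.846688
dt = 1.846688 - 1.722 = 0.124688

0.124688


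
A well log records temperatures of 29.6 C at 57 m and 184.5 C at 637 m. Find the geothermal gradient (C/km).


dT = 184.5 - 29.6 = 154.9 C
dz = 637 - 57 = 580 m
gradient = dT/dz * 1000 = 154.9/580 * 1000 = 267.069 C/km

267.069


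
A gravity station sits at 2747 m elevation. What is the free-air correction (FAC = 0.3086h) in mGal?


FAC = 0.3086 * h
= 0.3086 * 2747
= 847.7242 mGal

847.7242


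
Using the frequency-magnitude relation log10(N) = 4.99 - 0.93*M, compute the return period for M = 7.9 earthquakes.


log10(N) = 4.99 - 0.93*7.9 = -2.357
N = 10^-2.357 = 0.004395
T = 1/N = 1/0.004395 = 227.5097 years

227.5097


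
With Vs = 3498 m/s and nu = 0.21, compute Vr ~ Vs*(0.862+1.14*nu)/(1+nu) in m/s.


Numerator factor = 0.862 + 1.14*0.21 = 1.1014
Denominator = 1 + 0.21 = 1.21
Vr = 3498 * 1.1014 / 1.21 = 3184.05 m/s

3184.05


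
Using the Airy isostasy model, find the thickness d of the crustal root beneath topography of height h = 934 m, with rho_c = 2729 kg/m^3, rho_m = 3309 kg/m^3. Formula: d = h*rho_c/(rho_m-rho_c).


rho_m - rho_c = 3309 - 2729 = 580
d = 934 * 2729 / 580
= 2548886 / 580
= 4394.63 m

4394.63


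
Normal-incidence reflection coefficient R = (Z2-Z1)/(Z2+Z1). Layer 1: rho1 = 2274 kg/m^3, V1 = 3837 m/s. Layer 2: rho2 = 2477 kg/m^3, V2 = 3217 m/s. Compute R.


Z1 = 2274 * 3837 = 8725338
Z2 = 2477 * 3217 = 7968509
R = (7968509 - 8725338) / (7968509 + 8725338) = -756829 / 16693847 = -0.0453

-0.0453


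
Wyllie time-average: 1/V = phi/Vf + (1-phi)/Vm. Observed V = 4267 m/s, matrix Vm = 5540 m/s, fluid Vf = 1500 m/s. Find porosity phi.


1/V - 1/Vm = 1/4267 - 1/5540 = 5.385e-05
1/Vf - 1/Vm = 1/1500 - 1/5540 = 0.00048616
phi = 5.385e-05 / 0.00048616 = 0.1108

0.1108


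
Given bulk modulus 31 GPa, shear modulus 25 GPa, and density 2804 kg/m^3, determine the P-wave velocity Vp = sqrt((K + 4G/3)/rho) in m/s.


First compute the effective modulus:
K + 4G/3 = 31e9 + 4*25e9/3 = 64333333333.33 Pa
Then divide by density:
64333333333.33 / 2804 = 22943414.1702 Pa/(kg/m^3)
Take the square root:
Vp = sqrt(22943414.1702) = 4789.93 m/s

4789.93


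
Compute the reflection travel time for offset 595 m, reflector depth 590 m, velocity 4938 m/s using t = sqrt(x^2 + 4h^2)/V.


x^2 + 4h^2 = 595^2 + 4*590^2 = 354025 + 1392400 = 1746425
sqrt(1746425) = 1321.5237
t = 1321.5237 / 4938 = 0.2676 s

0.2676


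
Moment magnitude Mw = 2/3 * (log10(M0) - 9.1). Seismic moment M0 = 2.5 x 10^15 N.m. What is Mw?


log10(M0) = log10(2.5 x 10^15) = 15.3979
Mw = 2/3 * (15.3979 - 9.1)
= 2/3 * 6.2979
= 4.2

4.2


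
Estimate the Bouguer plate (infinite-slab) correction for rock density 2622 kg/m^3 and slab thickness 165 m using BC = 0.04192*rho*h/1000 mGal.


BC = 0.04192 * rho * h / 1000
= 0.04192 * 2622 * 165 / 1000
= 18.1358 mGal

18.1358


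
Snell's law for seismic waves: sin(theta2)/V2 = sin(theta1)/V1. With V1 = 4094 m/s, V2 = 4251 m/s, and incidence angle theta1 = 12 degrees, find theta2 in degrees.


sin(theta1) = sin(12 deg) = 0.207912
sin(theta2) = V2/V1 * sin(theta1) = 4251/4094 * 0.207912 = 0.215885
theta2 = arcsin(0.215885) = 12.4674 degrees

12.4674


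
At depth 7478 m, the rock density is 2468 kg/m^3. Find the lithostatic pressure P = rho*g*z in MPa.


P = rho * g * z / 1e6
= 2468 * 9.81 * 7478 / 1e6
= 181050456.24 / 1e6
= 181.0505 MPa

181.0505


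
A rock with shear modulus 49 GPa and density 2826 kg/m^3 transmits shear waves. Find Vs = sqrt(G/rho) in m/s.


Convert G to Pa: G = 49e9 Pa
Compute G/rho = 49e9 / 2826 = 17338995.046
Vs = sqrt(17338995.046) = 4164.01 m/s

4164.01
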